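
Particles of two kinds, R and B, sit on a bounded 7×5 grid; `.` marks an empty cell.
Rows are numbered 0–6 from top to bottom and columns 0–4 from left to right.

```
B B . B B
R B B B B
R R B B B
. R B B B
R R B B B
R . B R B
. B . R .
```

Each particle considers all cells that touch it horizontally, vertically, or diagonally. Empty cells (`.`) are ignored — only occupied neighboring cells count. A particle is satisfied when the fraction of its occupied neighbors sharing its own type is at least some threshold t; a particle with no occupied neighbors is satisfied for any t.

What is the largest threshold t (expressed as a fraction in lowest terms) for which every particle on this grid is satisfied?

(0,0)B 2/3
(0,1)B 3/4
(0,3)B 4/4
(0,4)B 3/3
(1,0)R 2/5
(1,1)B 4/7
(1,2)B 6/7
(1,3)B 7/7
(1,4)B 5/5
(2,0)R 3/4
(2,1)R 3/7
(2,2)B 6/8
(2,3)B 8/8
(2,4)B 5/5
(3,1)R 4/7
(3,2)B 5/8
(3,3)B 8/8
(3,4)B 5/5
(4,0)R 3/3
(4,1)R 3/6
(4,2)B 4/7
(4,3)B 7/8
(4,4)B 4/5
(5,0)R 2/3
(5,2)B 3/6
(5,3)R 1/6
(5,4)B 2/4
(6,1)B 1/2
(6,3)R 1/3
The smallest same-type fraction is 1/6 at (5,3), which reduces to 1/6. Any threshold above that leaves this particle unsatisfied.

1/6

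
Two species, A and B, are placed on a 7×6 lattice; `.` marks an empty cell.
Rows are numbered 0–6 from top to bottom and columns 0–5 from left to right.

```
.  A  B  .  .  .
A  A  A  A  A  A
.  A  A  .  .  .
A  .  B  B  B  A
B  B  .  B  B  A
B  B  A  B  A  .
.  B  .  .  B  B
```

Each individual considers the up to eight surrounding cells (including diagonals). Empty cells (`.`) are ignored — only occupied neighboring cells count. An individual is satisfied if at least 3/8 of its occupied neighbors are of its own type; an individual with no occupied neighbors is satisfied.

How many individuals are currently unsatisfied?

5

Row 0: (0,1)A 3/4 satisfied · (0,2)B 0/4 not
Row 1: (1,0)A 3/3 satisfied · (1,1)A 5/6 satisfied · (1,2)A 5/6 satisfied · (1,3)A 3/4 satisfied · (1,4)A 2/2 satisfied · (1,5)A 1/1 satisfied
Row 2: (2,1)A 5/6 satisfied · (2,2)A 4/6 satisfied
Row 3: (3,0)A 1/3 not · (3,2)B 3/5 satisfied · (3,3)B 4/5 satisfied · (3,4)B 3/5 satisfied · (3,5)A 1/3 not
Row 4: (4,0)B 3/4 satisfied · (4,1)B 4/6 satisfied · (4,3)B 5/7 satisfied · (4,4)B 4/7 satisfied · (4,5)A 2/4 satisfied
Row 5: (5,0)B 4/4 satisfied · (5,1)B 4/5 satisfied · (5,2)A 0/5 not · (5,3)B 3/5 satisfied · (5,4)A 1/6 not
Row 6: (6,1)B 2/3 satisfied · (6,4)B 2/3 satisfied · (6,5)B 1/2 satisfied
Unsatisfied: (0,2), (3,0), (3,5), (5,2), (5,4) — 5 in total.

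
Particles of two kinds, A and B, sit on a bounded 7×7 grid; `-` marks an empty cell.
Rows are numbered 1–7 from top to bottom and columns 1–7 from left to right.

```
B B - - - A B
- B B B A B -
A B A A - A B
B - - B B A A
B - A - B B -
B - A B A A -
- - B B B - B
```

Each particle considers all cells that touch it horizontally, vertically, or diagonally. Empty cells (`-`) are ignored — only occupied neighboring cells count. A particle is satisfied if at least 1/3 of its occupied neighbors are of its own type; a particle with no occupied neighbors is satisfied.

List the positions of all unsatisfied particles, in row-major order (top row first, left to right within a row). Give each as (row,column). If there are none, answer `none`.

(2,4), (3,1), (3,3), (3,7), (6,3), (6,5), (6,6), (7,7)

(1,1)B 2/2 ✓
(1,2)B 3/3 ✓
(1,6)A 1/3 ✓
(1,7)B 1/2 ✓
(2,2)B 4/6 ✓
(2,3)B 4/6 ✓
(2,4)B 1/4 ✗
(2,5)A 3/5 ✓
(2,6)B 2/5 ✓
(3,1)A 0/3 ✗
(3,2)B 3/5 ✓
(3,3)A 1/6 ✗
(3,4)A 2/6 ✓
(3,6)A 3/6 ✓
(3,7)B 1/4 ✗
(4,1)B 2/3 ✓
(4,4)B 2/5 ✓
(4,5)B 3/6 ✓
(4,6)A 2/6 ✓
(4,7)A 2/4 ✓
(5,1)B 2/2 ✓
(5,3)A 1/3 ✓
(5,5)B 4/7 ✓
(5,6)B 2/6 ✓
(6,1)B 1/1 ✓
(6,3)A 1/4 ✗
(6,4)B 4/7 ✓
(6,5)A 1/6 ✗
(6,6)A 1/5 ✗
(7,3)B 2/3 ✓
(7,4)B 3/5 ✓
(7,5)B 2/4 ✓
(7,7)B 0/1 ✗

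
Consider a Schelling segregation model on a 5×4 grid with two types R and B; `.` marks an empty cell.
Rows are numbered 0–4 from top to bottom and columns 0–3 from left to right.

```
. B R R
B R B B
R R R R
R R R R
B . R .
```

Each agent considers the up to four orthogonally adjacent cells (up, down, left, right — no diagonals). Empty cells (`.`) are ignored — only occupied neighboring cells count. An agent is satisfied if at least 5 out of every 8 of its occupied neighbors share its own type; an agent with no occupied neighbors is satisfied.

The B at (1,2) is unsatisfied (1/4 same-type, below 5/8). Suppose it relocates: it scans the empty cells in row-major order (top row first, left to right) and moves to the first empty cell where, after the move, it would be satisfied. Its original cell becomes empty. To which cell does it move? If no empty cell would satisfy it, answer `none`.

(0,0)

Vacating (1,2). Empty cells in order:
  (0,0): 2/2 same-type → satisfied — stop here.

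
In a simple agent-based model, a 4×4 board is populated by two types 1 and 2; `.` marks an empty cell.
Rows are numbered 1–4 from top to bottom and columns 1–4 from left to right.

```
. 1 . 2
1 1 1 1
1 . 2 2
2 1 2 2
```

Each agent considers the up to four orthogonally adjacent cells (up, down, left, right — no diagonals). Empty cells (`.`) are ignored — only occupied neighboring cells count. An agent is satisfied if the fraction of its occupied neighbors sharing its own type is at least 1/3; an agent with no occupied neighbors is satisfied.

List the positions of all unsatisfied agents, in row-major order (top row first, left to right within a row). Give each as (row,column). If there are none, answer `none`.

(1,4), (4,1), (4,2)

Row 1: (1,2)1 1/1 satisfied · (1,4)2 0/1 not
Row 2: (2,1)1 2/2 satisfied · (2,2)1 3/3 satisfied · (2,3)1 2/3 satisfied · (2,4)1 1/3 satisfied
Row 3: (3,1)1 1/2 satisfied · (3,3)2 2/3 satisfied · (3,4)2 2/3 satisfied
Row 4: (4,1)2 0/2 not · (4,2)1 0/2 not · (4,3)2 2/3 satisfied · (4,4)2 2/2 satisfied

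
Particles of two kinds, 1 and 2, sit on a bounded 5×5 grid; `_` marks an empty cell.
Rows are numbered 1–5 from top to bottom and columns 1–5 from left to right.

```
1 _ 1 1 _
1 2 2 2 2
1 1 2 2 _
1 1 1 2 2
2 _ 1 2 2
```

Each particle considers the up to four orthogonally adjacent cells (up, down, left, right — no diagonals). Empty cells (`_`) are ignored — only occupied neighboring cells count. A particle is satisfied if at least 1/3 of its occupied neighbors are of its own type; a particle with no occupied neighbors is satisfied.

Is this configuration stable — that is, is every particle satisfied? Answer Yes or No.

No

(1,1)1 1/1 ✓
(1,3)1 1/2 ✓
(1,4)1 1/2 ✓
(2,1)1 2/3 ✓
(2,2)2 1/3 ✓
(2,3)2 3/4 ✓
(2,4)2 3/4 ✓
(2,5)2 1/1 ✓
(3,1)1 3/3 ✓
(3,2)1 2/4 ✓
(3,3)2 2/4 ✓
(3,4)2 3/3 ✓
(4,1)1 2/3 ✓
(4,2)1 3/3 ✓
(4,3)1 2/4 ✓
(4,4)2 3/4 ✓
(4,5)2 2/2 ✓
(5,1)2 0/1 ✗
(5,3)1 1/2 ✓
(5,4)2 2/3 ✓
(5,5)2 2/2 ✓
For instance (5,1) has only 0/1 same-type neighbors, below 1/3.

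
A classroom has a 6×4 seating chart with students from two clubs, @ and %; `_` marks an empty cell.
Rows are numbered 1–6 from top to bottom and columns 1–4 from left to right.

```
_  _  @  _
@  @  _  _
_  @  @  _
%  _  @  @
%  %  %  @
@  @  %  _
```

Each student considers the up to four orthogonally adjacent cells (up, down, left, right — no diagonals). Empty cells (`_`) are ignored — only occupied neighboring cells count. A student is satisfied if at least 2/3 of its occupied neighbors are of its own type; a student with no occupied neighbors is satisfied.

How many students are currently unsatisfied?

5

(1,3)@ 0/0 ✓
(2,1)@ 1/1 ✓
(2,2)@ 2/2 ✓
(3,2)@ 2/2 ✓
(3,3)@ 2/2 ✓
(4,1)% 1/1 ✓
(4,3)@ 2/3 ✓
(4,4)@ 2/2 ✓
(5,1)% 2/3 ✓
(5,2)% 2/3 ✓
(5,3)% 2/4 ✗
(5,4)@ 1/2 ✗
(6,1)@ 1/2 ✗
(6,2)@ 1/3 ✗
(6,3)% 1/2 ✗
Unsatisfied: (5,3), (5,4), (6,1), (6,2), (6,3) — 5 in total.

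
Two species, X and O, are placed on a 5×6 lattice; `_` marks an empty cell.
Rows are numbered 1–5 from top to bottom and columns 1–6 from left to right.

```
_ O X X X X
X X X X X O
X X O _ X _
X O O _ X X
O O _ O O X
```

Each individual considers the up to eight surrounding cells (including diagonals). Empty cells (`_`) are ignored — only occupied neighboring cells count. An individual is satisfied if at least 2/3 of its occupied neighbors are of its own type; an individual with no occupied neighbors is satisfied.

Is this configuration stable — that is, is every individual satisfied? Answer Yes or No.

Row 1: (1,2)O 0/4 unhappy · (1,3)X 4/5 ok · (1,4)X 5/5 ok · (1,5)X 4/5 ok · (1,6)X 2/3 ok
Row 2: (2,1)X 3/4 ok · (2,2)X 5/7 ok · (2,3)X 5/7 ok · (2,4)X 6/7 ok · (2,5)X 5/6 ok · (2,6)O 0/4 unhappy
Row 3: (3,1)X 4/5 ok · (3,2)X 5/8 unhappy · (3,3)O 2/6 unhappy · (3,5)X 4/5 ok
Row 4: (4,1)X 2/5 unhappy · (4,2)O 4/7 unhappy · (4,3)O 4/5 ok · (4,5)X 3/5 unhappy · (4,6)X 3/4 ok
Row 5: (5,1)O 2/3 ok · (5,2)O 3/4 ok · (5,4)O 2/3 ok · (5,5)O 1/4 unhappy · (5,6)X 2/3 ok
For instance (1,2) has only 0/4 same-type neighbors, below 2/3.

No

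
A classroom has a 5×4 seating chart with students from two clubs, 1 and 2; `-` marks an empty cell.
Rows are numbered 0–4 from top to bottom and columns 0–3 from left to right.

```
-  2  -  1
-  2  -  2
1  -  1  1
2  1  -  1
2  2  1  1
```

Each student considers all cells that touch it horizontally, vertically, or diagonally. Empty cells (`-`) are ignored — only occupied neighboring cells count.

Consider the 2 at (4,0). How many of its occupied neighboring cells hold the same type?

2

Occupied neighbors of (4,0): (3,0)=2, (3,1)=1, (4,1)=2.
Same type (2): 2 of 3.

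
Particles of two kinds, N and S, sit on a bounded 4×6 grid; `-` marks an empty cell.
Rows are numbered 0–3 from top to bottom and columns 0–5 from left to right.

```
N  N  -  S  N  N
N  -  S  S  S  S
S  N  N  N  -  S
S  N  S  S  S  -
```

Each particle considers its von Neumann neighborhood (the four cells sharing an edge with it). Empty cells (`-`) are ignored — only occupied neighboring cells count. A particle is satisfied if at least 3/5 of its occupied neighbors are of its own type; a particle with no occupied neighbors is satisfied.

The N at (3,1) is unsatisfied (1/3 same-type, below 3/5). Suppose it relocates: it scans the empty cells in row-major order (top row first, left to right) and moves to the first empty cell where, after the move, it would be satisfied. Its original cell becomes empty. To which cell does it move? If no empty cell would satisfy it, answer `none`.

(1,1)

Vacating (3,1). Empty cells in order:
  (0,2): 1/3 same-type → still unsatisfied.
  (1,1): 3/4 same-type → satisfied — stop here.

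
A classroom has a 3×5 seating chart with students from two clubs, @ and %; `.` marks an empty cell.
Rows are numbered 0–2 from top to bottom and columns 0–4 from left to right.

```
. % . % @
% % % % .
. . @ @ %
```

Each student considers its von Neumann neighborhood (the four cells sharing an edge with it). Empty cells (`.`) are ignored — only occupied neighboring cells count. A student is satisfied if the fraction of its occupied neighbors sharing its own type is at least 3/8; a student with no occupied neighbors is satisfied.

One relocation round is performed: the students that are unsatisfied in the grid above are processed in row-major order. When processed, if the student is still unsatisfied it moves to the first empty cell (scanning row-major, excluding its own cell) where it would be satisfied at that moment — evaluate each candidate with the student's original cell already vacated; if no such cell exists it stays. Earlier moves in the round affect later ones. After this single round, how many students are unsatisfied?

0

Initially unsatisfied (in order): (0,4), (2,3), (2,4).
  (0,4) → (2,1).
  (2,3) → (2,0).
  (2,4): now satisfied by earlier moves; stays.
Resulting grid:
. % . % .
% % % % .
@ @ @ . %
All satisfied now.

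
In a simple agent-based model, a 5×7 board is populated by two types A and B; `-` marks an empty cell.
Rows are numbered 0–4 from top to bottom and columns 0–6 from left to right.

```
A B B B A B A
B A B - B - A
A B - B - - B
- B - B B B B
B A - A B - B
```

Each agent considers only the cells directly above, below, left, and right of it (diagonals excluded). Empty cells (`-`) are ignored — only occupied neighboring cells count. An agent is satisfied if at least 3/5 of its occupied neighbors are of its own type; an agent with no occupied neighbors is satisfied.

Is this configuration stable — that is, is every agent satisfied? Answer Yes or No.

No

Row 0: (0,0)A 0/2 unhappy · (0,1)B 1/3 unhappy · (0,2)B 3/3 ok · (0,3)B 1/2 unhappy · (0,4)A 0/3 unhappy · (0,5)B 0/2 unhappy · (0,6)A 1/2 unhappy
Row 1: (1,0)B 0/3 unhappy · (1,1)A 0/4 unhappy · (1,2)B 1/2 unhappy · (1,4)B 0/1 unhappy · (1,6)A 1/2 unhappy
Row 2: (2,0)A 0/2 unhappy · (2,1)B 1/3 unhappy · (2,3)B 1/1 ok · (2,6)B 1/2 unhappy
Row 3: (3,1)B 1/2 unhappy · (3,3)B 2/3 ok · (3,4)B 3/3 ok · (3,5)B 2/2 ok · (3,6)B 3/3 ok
Row 4: (4,0)B 0/1 unhappy · (4,1)A 0/2 unhappy · (4,3)A 0/2 unhappy · (4,4)B 1/2 unhappy · (4,6)B 1/1 ok
For instance (0,0) has only 0/2 same-type neighbors, below 3/5.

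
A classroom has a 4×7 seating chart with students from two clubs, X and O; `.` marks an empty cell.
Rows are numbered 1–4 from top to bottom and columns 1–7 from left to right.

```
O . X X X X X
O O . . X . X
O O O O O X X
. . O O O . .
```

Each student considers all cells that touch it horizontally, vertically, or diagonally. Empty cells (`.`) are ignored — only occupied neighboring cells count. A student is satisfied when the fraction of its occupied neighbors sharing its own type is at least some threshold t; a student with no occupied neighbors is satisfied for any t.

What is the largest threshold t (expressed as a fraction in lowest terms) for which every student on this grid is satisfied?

1/2

Row 1: (1,1)O 2/2 · (1,3)X 1/2 · (1,4)X 3/3 · (1,5)X 3/3 · (1,6)X 4/4 · (1,7)X 2/2
Row 2: (2,1)O 4/4 · (2,2)O 5/6 · (2,5)X 4/6 · (2,7)X 4/4
Row 3: (3,1)O 3/3 · (3,2)O 5/5 · (3,3)O 5/5 · (3,4)O 5/6 · (3,5)O 3/5 · (3,6)X 3/5 · (3,7)X 2/2
Row 4: (4,3)O 4/4 · (4,4)O 5/5 · (4,5)O 3/4
The smallest same-type fraction is 1/2 at (1,3), which reduces to 1/2. Any threshold above that leaves this student unsatisfied.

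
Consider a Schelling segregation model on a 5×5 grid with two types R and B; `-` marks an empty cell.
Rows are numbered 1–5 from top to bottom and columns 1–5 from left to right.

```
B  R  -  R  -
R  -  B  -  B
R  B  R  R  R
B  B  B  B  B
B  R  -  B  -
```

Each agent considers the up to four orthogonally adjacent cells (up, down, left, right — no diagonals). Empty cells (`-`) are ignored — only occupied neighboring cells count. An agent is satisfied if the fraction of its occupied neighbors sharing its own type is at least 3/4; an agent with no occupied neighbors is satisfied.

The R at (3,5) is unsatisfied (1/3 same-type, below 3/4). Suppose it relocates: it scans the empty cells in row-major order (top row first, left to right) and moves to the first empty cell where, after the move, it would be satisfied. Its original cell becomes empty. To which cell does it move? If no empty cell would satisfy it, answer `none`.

Vacating (3,5). Empty cells in order:
  (1,3): 2/3 same-type → still unsatisfied.
  (1,5): 1/2 same-type → still unsatisfied.
  (2,2): 2/4 same-type → still unsatisfied.
  (2,4): 2/4 same-type → still unsatisfied.
  (5,3): 1/3 same-type → still unsatisfied.
  (5,5): 0/2 same-type → still unsatisfied.

none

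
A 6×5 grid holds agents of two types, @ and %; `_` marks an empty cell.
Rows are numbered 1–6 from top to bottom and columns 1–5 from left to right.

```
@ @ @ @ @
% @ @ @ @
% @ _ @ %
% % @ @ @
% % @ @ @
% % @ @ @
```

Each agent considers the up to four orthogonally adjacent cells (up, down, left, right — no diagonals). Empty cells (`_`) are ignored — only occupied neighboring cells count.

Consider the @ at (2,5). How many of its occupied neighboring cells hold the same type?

Occupied neighbors of (2,5): (1,5)=@, (3,5)=%, (2,4)=@.
Same type (@): 2 of 3.

2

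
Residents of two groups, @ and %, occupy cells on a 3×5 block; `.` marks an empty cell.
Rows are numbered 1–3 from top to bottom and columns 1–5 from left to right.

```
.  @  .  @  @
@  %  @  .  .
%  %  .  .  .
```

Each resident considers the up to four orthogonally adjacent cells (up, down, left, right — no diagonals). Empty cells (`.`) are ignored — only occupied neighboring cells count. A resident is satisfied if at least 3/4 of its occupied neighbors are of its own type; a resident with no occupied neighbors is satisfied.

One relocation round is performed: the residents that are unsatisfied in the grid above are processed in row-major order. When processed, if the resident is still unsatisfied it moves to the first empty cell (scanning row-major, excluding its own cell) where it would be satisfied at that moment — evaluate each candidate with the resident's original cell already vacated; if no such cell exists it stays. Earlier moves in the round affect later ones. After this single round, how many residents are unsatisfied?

0

Initially unsatisfied (in order): (1,2), (2,1), (2,2), (2,3), (3,1).
  (1,2) → (1,1).
  (2,1) → (1,3).
  (2,2) → (3,4).
  (2,3): now satisfied by earlier moves; stays.
  (3,1): now satisfied by earlier moves; stays.
Resulting grid:
@ . @ @ @
. . @ . .
% % . % .
All satisfied now.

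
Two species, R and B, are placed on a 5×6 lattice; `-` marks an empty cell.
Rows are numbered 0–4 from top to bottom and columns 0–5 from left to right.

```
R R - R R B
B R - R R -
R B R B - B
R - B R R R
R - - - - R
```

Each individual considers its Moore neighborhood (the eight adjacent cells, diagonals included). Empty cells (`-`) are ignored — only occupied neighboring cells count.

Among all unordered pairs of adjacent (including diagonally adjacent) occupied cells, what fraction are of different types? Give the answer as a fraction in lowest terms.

10/21

Scan each occupied cell's neighbors to the right and below (and the two forward diagonals) so each pair is counted once.
Row 0: R(0,0)–R(0,1)= R(0,0)–B(1,0)≠ R(0,0)–R(1,1)= R(0,1)–R(1,1)= R(0,1)–B(1,0)≠ R(0,3)–R(0,4)= R(0,3)–R(1,3)= R(0,3)–R(1,4)= R(0,4)–B(0,5)≠ R(0,4)–R(1,4)= R(0,4)–R(1,3)= B(0,5)–R(1,4)≠  → 4/12 unlike.
Row 1: B(1,0)–R(1,1)≠ B(1,0)–R(2,0)≠ B(1,0)–B(2,1)= R(1,1)–B(2,1)≠ R(1,1)–R(2,2)= R(1,1)–R(2,0)= R(1,3)–R(1,4)= R(1,3)–B(2,3)≠ R(1,3)–R(2,2)= R(1,4)–B(2,5)≠ R(1,4)–B(2,3)≠  → 6/11 unlike.
Row 2: R(2,0)–B(2,1)≠ R(2,0)–R(3,0)= B(2,1)–R(2,2)≠ B(2,1)–B(3,2)= B(2,1)–R(3,0)≠ R(2,2)–B(2,3)≠ R(2,2)–B(3,2)≠ R(2,2)–R(3,3)= B(2,3)–R(3,3)≠ B(2,3)–R(3,4)≠ B(2,3)–B(3,2)= B(2,5)–R(3,5)≠ B(2,5)–R(3,4)≠  → 9/13 unlike.
Row 3: R(3,0)–R(4,0)= B(3,2)–R(3,3)≠ R(3,3)–R(3,4)= R(3,4)–R(3,5)= R(3,4)–R(4,5)= R(3,5)–R(4,5)=  → 1/6 unlike.
Total adjacent occupied pairs: 42; unlike-type pairs: 20.
20/42 reduces to 10/21.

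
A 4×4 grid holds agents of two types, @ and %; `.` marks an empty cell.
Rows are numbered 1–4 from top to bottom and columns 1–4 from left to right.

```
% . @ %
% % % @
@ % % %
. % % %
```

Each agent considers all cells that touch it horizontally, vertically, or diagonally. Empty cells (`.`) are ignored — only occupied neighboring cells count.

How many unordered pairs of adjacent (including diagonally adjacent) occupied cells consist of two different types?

11

Scan each occupied cell's neighbors to the right and below (and the two forward diagonals) so each pair is counted once.
From row 1: 4 unlike of 8 pairs (running 4/8).
From row 2: 5 unlike of 13 pairs (running 9/21).
From row 3: 2 unlike of 11 pairs (running 11/32).
From row 4: 0 unlike of 2 pairs (running 11/34).
Total adjacent occupied pairs: 34; unlike-type pairs: 11.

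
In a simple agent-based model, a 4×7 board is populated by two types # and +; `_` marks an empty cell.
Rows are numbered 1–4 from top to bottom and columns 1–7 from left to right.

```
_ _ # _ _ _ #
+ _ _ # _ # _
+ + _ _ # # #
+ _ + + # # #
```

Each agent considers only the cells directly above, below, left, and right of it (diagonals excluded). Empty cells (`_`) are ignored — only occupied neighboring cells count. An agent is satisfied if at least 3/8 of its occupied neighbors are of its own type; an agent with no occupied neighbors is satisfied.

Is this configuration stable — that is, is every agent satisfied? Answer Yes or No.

Yes

(1,3)# 0/0 ✓
(1,7)# 0/0 ✓
(2,1)+ 1/1 ✓
(2,4)# 0/0 ✓
(2,6)# 1/1 ✓
(3,1)+ 3/3 ✓
(3,2)+ 1/1 ✓
(3,5)# 2/2 ✓
(3,6)# 4/4 ✓
(3,7)# 2/2 ✓
(4,1)+ 1/1 ✓
(4,3)+ 1/1 ✓
(4,4)+ 1/2 ✓
(4,5)# 2/3 ✓
(4,6)# 3/3 ✓
(4,7)# 2/2 ✓
All meet the threshold, so the configuration is stable.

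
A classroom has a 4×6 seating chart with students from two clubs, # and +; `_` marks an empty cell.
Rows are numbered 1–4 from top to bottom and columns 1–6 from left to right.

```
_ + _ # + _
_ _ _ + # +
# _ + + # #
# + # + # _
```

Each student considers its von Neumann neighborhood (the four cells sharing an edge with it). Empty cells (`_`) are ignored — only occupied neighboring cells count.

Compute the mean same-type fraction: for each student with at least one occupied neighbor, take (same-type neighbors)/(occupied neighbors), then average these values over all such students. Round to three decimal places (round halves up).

0.361

(1,2)+ — no occupied neighbors
(1,4)# 0/2
(1,5)+ 0/2
(2,4)+ 1/3
(2,5)# 1/4
(2,6)+ 0/2
(3,1)# 1/1
(3,3)+ 1/2
(3,4)+ 3/4
(3,5)# 3/4
(3,6)# 1/2
(4,1)# 1/2
(4,2)+ 0/2
(4,3)# 0/3
(4,4)+ 1/3
(4,5)# 1/2
Sum over 15 students: 0/2 + 0/2 + 1/3 + 1/4 + 0/2 + 1/1 + 1/2 + 3/4 + 3/4 + 1/2 + 1/2 + 0/2 + 0/3 + 1/3 + 1/2 = 65/12; mean = 65/12 ÷ 15 = 13/36 = 0.361111… → 0.361.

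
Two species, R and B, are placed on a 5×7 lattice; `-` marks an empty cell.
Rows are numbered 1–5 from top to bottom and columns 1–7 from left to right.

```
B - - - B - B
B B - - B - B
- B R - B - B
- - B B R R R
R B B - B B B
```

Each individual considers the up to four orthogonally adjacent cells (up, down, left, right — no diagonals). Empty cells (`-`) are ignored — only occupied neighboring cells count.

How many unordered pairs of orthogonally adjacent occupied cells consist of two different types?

Scan each occupied cell's neighbors to the right and below so each pair is counted once.
From row 1: 0 unlike of 3 pairs (running 0/3).
From row 2: 0 unlike of 4 pairs (running 0/7).
From row 3: 4 unlike of 4 pairs (running 4/11).
From row 4: 4 unlike of 8 pairs (running 8/19).
From row 5: 1 unlike of 4 pairs (running 9/23).
Total adjacent occupied pairs: 23; unlike-type pairs: 9.

9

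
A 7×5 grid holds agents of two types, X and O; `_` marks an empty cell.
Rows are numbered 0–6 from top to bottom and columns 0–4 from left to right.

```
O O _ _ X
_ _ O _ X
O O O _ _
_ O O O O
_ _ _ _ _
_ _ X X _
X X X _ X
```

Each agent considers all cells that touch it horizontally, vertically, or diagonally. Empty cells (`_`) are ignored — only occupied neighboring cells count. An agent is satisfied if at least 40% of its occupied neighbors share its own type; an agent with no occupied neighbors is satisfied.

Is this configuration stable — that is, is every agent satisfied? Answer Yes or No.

(0,0)O 1/1 ok
(0,1)O 2/2 ok
(0,4)X 1/1 ok
(1,2)O 3/3 ok
(1,4)X 1/1 ok
(2,0)O 2/2 ok
(2,1)O 5/5 ok
(2,2)O 5/5 ok
(3,1)O 4/4 ok
(3,2)O 4/4 ok
(3,3)O 3/3 ok
(3,4)O 1/1 ok
(5,2)X 3/3 ok
(5,3)X 3/3 ok
(6,0)X 1/1 ok
(6,1)X 3/3 ok
(6,2)X 3/3 ok
(6,4)X 1/1 ok
All meet the threshold, so the configuration is stable.

Yes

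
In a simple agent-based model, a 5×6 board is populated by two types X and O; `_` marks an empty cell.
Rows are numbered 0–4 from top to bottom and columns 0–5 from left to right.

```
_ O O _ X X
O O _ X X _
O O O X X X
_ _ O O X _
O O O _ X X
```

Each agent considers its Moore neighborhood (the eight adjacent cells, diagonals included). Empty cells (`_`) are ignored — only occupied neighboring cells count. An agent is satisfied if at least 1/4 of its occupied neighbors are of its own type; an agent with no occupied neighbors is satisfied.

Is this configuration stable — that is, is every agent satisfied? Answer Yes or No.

Row 0: (0,1)O 3/3 ✓ · (0,2)O 2/3 ✓ · (0,4)X 3/3 ✓ · (0,5)X 2/2 ✓
Row 1: (1,0)O 4/4 ✓ · (1,1)O 6/6 ✓ · (1,3)X 4/6 ✓ · (1,4)X 6/6 ✓
Row 2: (2,0)O 3/3 ✓ · (2,1)O 5/5 ✓ · (2,2)O 4/6 ✓ · (2,3)X 4/7 ✓ · (2,4)X 5/6 ✓ · (2,5)X 3/3 ✓
Row 3: (3,2)O 5/6 ✓ · (3,3)O 3/7 ✓ · (3,4)X 5/6 ✓
Row 4: (4,0)O 1/1 ✓ · (4,1)O 3/3 ✓ · (4,2)O 3/3 ✓ · (4,4)X 2/3 ✓ · (4,5)X 2/2 ✓
All meet the threshold, so the configuration is stable.

Yes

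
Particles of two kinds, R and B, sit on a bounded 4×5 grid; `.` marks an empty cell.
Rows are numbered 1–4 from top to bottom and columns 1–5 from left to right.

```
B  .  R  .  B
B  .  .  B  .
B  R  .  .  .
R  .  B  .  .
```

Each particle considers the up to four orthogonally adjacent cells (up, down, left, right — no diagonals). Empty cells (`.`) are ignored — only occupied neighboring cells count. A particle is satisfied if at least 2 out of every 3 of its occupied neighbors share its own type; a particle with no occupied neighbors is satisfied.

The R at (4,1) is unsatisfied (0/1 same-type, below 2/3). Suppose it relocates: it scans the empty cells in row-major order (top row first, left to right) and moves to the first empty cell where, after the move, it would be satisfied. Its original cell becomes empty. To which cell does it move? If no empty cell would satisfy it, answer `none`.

Vacating (4,1). Empty cells in order:
  (1,2): 1/2 same-type → still unsatisfied.
  (1,4): 1/3 same-type → still unsatisfied.
  (2,2): 1/2 same-type → still unsatisfied.
  (2,3): 1/2 same-type → still unsatisfied.
  (2,5): 0/2 same-type → still unsatisfied.
  (3,3): 1/2 same-type → still unsatisfied.
  (3,4): 0/1 same-type → still unsatisfied.
  (3,5): 0/0 same-type → satisfied — stop here.

(3,5)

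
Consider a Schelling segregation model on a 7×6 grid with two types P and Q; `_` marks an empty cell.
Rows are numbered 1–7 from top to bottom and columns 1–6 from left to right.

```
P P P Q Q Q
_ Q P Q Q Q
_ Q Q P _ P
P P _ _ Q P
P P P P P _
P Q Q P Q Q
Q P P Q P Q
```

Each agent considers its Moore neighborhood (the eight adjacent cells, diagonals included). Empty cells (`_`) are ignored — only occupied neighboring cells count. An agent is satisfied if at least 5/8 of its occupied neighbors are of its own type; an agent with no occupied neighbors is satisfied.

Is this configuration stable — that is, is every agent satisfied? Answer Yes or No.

No

(1,1)P 1/2 unhappy
(1,2)P 3/4 ok
(1,3)P 2/5 unhappy
(1,4)Q 3/5 unhappy
(1,5)Q 5/5 ok
(1,6)Q 3/3 ok
(2,2)Q 2/6 unhappy
(2,3)P 3/8 unhappy
(2,4)Q 4/7 unhappy
(2,5)Q 5/7 ok
(2,6)Q 3/4 ok
(3,2)Q 2/5 unhappy
(3,3)Q 3/6 unhappy
(3,4)P 1/5 unhappy
(3,6)P 1/4 unhappy
(4,1)P 3/4 ok
(4,2)P 4/6 ok
(4,5)Q 0/5 unhappy
(4,6)P 2/3 ok
(5,1)P 4/5 ok
(5,2)P 5/7 ok
(5,3)P 4/6 ok
(5,4)P 3/6 unhappy
(5,5)P 3/6 unhappy
(6,1)P 3/5 unhappy
(6,2)Q 2/8 unhappy
(6,3)Q 2/8 unhappy
(6,4)P 5/8 ok
(6,5)Q 3/7 unhappy
(6,6)Q 2/4 unhappy
(7,1)Q 1/3 unhappy
(7,2)P 2/5 unhappy
(7,3)P 2/5 unhappy
(7,4)Q 2/5 unhappy
(7,5)P 1/5 unhappy
(7,6)Q 2/3 ok
For instance (1,1) has only 1/2 same-type neighbors, below 5/8.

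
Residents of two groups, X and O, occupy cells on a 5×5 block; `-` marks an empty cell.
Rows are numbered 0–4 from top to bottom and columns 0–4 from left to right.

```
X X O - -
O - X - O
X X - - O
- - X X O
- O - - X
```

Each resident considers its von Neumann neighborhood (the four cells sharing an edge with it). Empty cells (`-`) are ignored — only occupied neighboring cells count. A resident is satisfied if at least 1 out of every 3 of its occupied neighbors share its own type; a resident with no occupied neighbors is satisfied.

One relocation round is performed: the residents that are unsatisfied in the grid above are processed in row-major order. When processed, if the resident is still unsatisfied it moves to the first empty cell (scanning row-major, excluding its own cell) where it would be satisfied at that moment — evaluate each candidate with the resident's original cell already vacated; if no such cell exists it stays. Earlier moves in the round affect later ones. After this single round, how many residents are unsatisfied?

0

Initially unsatisfied (in order): (0,2), (1,0), (1,2), (4,4).
  (0,2) → (0,3).
  (1,0) → (0,2).
  (1,2) → (1,0).
  (4,4) → (1,1).
Resulting grid:
X X O O -
X X - - O
X X - - O
- - X X O
- O - - -
All satisfied now.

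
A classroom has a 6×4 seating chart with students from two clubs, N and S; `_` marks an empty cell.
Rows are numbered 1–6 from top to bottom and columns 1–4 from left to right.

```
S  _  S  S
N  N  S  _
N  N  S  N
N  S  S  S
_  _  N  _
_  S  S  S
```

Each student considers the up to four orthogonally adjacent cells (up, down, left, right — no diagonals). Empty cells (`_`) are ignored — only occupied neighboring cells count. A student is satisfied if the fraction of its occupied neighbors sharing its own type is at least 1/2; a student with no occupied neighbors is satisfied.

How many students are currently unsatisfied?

4

(1,1)S 0/1 ✗
(1,3)S 2/2 ✓
(1,4)S 1/1 ✓
(2,1)N 2/3 ✓
(2,2)N 2/3 ✓
(2,3)S 2/3 ✓
(3,1)N 3/3 ✓
(3,2)N 2/4 ✓
(3,3)S 2/4 ✓
(3,4)N 0/2 ✗
(4,1)N 1/2 ✓
(4,2)S 1/3 ✗
(4,3)S 3/4 ✓
(4,4)S 1/2 ✓
(5,3)N 0/2 ✗
(6,2)S 1/1 ✓
(6,3)S 2/3 ✓
(6,4)S 1/1 ✓
Unsatisfied: (1,1), (3,4), (4,2), (5,3) — 4 in total.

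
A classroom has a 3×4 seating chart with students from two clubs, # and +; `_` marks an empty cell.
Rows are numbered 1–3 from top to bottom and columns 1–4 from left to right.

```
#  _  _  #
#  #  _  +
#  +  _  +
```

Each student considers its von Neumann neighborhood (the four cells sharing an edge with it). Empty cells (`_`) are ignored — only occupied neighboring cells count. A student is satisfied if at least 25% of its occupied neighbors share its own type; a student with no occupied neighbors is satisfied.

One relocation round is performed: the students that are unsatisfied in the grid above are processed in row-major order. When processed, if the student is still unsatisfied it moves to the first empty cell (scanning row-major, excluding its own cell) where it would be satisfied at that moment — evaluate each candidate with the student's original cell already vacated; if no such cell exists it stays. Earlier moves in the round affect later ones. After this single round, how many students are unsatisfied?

0

Initially unsatisfied (in order): (1,4), (3,2).
  (1,4) → (1,2).
  (3,2) → (1,4).
Resulting grid:
# # _ +
# # _ +
# _ _ +
All satisfied now.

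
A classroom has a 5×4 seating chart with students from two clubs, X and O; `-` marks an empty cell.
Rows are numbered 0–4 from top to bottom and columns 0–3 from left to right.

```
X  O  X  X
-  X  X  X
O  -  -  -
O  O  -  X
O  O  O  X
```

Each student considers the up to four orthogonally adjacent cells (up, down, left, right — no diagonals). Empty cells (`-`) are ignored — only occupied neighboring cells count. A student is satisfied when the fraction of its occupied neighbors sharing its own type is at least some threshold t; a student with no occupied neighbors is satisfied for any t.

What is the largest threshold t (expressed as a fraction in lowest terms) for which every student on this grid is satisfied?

0/1

Row 0: (0,0)X 0/1 · (0,1)O 0/3 · (0,2)X 2/3 · (0,3)X 2/2
Row 1: (1,1)X 1/2 · (1,2)X 3/3 · (1,3)X 2/2
Row 2: (2,0)O 1/1
Row 3: (3,0)O 3/3 · (3,1)O 2/2 · (3,3)X 1/1
Row 4: (4,0)O 2/2 · (4,1)O 3/3 · (4,2)O 1/2 · (4,3)X 1/2
The smallest same-type fraction is 0/1 at (0,0), which reduces to 0/1. Any threshold above that leaves this student unsatisfied.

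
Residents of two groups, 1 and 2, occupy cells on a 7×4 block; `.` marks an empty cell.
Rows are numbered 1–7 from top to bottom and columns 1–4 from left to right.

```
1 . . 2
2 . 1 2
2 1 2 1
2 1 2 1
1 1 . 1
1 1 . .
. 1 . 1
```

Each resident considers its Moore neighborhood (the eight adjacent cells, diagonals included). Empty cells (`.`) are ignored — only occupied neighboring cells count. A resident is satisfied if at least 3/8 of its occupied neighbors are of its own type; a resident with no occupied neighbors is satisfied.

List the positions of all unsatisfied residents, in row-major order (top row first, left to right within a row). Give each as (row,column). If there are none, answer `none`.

(1,1), (2,1), (3,2), (3,3), (4,1), (4,3)

Row 1: (1,1)1 0/1 unhappy · (1,4)2 1/2 ok
Row 2: (2,1)2 1/3 unhappy · (2,3)1 2/5 ok · (2,4)2 2/4 ok
Row 3: (3,1)2 2/4 ok · (3,2)1 2/7 unhappy · (3,3)2 2/7 unhappy · (3,4)1 2/5 ok
Row 4: (4,1)2 1/5 unhappy · (4,2)1 3/7 ok · (4,3)2 1/7 unhappy · (4,4)1 2/4 ok
Row 5: (5,1)1 4/5 ok · (5,2)1 4/6 ok · (5,4)1 1/2 ok
Row 6: (6,1)1 4/4 ok · (6,2)1 4/4 ok
Row 7: (7,2)1 2/2 ok · (7,4)1 0/0 ok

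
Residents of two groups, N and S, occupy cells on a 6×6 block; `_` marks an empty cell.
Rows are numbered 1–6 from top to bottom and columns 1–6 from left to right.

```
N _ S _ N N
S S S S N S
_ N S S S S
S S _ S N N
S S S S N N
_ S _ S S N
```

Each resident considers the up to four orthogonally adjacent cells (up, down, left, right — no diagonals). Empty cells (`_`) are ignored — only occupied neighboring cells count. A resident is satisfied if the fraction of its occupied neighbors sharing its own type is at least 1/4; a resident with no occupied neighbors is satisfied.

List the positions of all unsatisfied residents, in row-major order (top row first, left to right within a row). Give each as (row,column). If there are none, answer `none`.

(1,1), (3,2)

Row 1: (1,1)N 0/1 ✗ · (1,3)S 1/1 ✓ · (1,5)N 2/2 ✓ · (1,6)N 1/2 ✓
Row 2: (2,1)S 1/2 ✓ · (2,2)S 2/3 ✓ · (2,3)S 4/4 ✓ · (2,4)S 2/3 ✓ · (2,5)N 1/4 ✓ · (2,6)S 1/3 ✓
Row 3: (3,2)N 0/3 ✗ · (3,3)S 2/3 ✓ · (3,4)S 4/4 ✓ · (3,5)S 2/4 ✓ · (3,6)S 2/3 ✓
Row 4: (4,1)S 2/2 ✓ · (4,2)S 2/3 ✓ · (4,4)S 2/3 ✓ · (4,5)N 2/4 ✓ · (4,6)N 2/3 ✓
Row 5: (5,1)S 2/2 ✓ · (5,2)S 4/4 ✓ · (5,3)S 2/2 ✓ · (5,4)S 3/4 ✓ · (5,5)N 2/4 ✓ · (5,6)N 3/3 ✓
Row 6: (6,2)S 1/1 ✓ · (6,4)S 2/2 ✓ · (6,5)S 1/3 ✓ · (6,6)N 1/2 ✓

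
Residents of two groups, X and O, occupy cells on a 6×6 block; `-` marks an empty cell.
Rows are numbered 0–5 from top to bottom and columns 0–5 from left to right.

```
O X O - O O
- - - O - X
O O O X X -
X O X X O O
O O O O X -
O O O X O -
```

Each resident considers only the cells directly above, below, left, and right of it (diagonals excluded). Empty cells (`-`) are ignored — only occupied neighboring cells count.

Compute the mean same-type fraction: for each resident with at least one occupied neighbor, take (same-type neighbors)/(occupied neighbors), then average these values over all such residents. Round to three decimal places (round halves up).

0.435

Row 0: (0,0)O 0/1 · (0,1)X 0/2 · (0,2)O 0/1 · (0,4)O 1/1 · (0,5)O 1/2
Row 1: (1,3)O 0/1 · (1,5)X 0/1
Row 2: (2,0)O 1/2 · (2,1)O 3/3 · (2,2)O 1/3 · (2,3)X 2/4 · (2,4)X 1/2
Row 3: (3,0)X 0/3 · (3,1)O 2/4 · (3,2)X 1/4 · (3,3)X 2/4 · (3,4)O 1/4 · (3,5)O 1/1
Row 4: (4,0)O 2/3 · (4,1)O 4/4 · (4,2)O 3/4 · (4,3)O 1/4 · (4,4)X 0/3
Row 5: (5,0)O 2/2 · (5,1)O 3/3 · (5,2)O 2/3 · (5,3)X 0/3 · (5,4)O 0/2
Sum over 28 residents: 0/1 + 0/2 + 0/1 + 1/1 + 1/2 + 0/1 + 0/1 + 1/2 + 3/3 + 1/3 + 2/4 + 1/2 + 0/3 + 2/4 + 1/4 + 2/4 + 1/4 + 1/1 + 2/3 + 4/4 + 3/4 + 1/4 + 0/3 + 2/2 + 3/3 + 2/3 + 0/3 + 0/2 = 73/6; mean = 73/6 ÷ 28 = 73/168 = 0.434523… → 0.435.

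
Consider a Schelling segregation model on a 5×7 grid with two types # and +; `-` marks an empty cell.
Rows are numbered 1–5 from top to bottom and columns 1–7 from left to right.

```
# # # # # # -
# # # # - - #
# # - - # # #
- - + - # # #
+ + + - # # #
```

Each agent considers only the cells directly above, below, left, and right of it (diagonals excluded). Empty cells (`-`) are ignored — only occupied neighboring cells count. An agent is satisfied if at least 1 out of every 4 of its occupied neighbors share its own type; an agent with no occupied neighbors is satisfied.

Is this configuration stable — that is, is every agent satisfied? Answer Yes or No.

Yes

(1,1)# 2/2 satisfied
(1,2)# 3/3 satisfied
(1,3)# 3/3 satisfied
(1,4)# 3/3 satisfied
(1,5)# 2/2 satisfied
(1,6)# 1/1 satisfied
(2,1)# 3/3 satisfied
(2,2)# 4/4 satisfied
(2,3)# 3/3 satisfied
(2,4)# 2/2 satisfied
(2,7)# 1/1 satisfied
(3,1)# 2/2 satisfied
(3,2)# 2/2 satisfied
(3,5)# 2/2 satisfied
(3,6)# 3/3 satisfied
(3,7)# 3/3 satisfied
(4,3)+ 1/1 satisfied
(4,5)# 3/3 satisfied
(4,6)# 4/4 satisfied
(4,7)# 3/3 satisfied
(5,1)+ 1/1 satisfied
(5,2)+ 2/2 satisfied
(5,3)+ 2/2 satisfied
(5,5)# 2/2 satisfied
(5,6)# 3/3 satisfied
(5,7)# 2/2 satisfied
All meet the threshold, so the configuration is stable.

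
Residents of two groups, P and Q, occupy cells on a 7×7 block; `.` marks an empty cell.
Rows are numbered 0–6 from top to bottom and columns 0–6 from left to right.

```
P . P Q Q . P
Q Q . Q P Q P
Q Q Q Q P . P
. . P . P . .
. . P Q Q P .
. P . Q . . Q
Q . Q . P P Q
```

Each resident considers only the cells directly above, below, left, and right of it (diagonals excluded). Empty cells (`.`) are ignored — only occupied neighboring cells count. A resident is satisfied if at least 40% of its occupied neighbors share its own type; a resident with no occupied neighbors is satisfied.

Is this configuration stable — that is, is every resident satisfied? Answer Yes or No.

(0,0)P 0/1 ✗
(0,2)P 0/1 ✗
(0,3)Q 2/3 ✓
(0,4)Q 1/2 ✓
(0,6)P 1/1 ✓
(1,0)Q 2/3 ✓
(1,1)Q 2/2 ✓
(1,3)Q 2/3 ✓
(1,4)P 1/4 ✗
(1,5)Q 0/2 ✗
(1,6)P 2/3 ✓
(2,0)Q 2/2 ✓
(2,1)Q 3/3 ✓
(2,2)Q 2/3 ✓
(2,3)Q 2/3 ✓
(2,4)P 2/3 ✓
(2,6)P 1/1 ✓
(3,2)P 1/2 ✓
(3,4)P 1/2 ✓
(4,2)P 1/2 ✓
(4,3)Q 2/3 ✓
(4,4)Q 1/3 ✗
(4,5)P 0/1 ✗
(5,1)P 0/0 ✓
(5,3)Q 1/1 ✓
(5,6)Q 1/1 ✓
(6,0)Q 0/0 ✓
(6,2)Q 0/0 ✓
(6,4)P 1/1 ✓
(6,5)P 1/2 ✓
(6,6)Q 1/2 ✓
For instance (0,0) has only 0/1 same-type neighbors, below 2/5.

No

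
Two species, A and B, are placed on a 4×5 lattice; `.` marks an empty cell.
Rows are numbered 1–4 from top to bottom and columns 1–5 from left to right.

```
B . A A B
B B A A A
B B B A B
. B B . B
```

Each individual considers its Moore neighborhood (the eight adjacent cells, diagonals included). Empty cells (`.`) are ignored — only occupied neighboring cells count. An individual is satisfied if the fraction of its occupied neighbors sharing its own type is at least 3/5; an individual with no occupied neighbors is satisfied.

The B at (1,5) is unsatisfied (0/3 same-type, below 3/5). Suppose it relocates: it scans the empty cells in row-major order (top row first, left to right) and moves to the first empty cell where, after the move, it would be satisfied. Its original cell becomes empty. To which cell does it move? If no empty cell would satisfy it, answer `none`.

(1,2)

Vacating (1,5). Empty cells in order:
  (1,2): 3/5 same-type → satisfied — stop here.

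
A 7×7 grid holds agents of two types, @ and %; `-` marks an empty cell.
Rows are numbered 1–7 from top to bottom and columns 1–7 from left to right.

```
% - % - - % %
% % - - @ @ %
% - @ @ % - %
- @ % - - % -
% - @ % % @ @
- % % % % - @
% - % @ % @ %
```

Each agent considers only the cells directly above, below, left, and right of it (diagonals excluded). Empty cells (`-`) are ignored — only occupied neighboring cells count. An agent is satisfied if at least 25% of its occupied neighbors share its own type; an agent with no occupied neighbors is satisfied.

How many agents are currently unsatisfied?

8

Row 1: (1,1)% 1/1 ok · (1,3)% 0/0 ok · (1,6)% 1/2 ok · (1,7)% 2/2 ok
Row 2: (2,1)% 3/3 ok · (2,2)% 1/1 ok · (2,5)@ 1/2 ok · (2,6)@ 1/3 ok · (2,7)% 2/3 ok
Row 3: (3,1)% 1/1 ok · (3,3)@ 1/2 ok · (3,4)@ 1/2 ok · (3,5)% 0/2 unhappy · (3,7)% 1/1 ok
Row 4: (4,2)@ 0/1 unhappy · (4,3)% 0/3 unhappy · (4,6)% 0/1 unhappy
Row 5: (5,1)% 0/0 ok · (5,3)@ 0/3 unhappy · (5,4)% 2/3 ok · (5,5)% 2/3 ok · (5,6)@ 1/3 ok · (5,7)@ 2/2 ok
Row 6: (6,2)% 1/1 ok · (6,3)% 3/4 ok · (6,4)% 3/4 ok · (6,5)% 3/3 ok · (6,7)@ 1/2 ok
Row 7: (7,1)% 0/0 ok · (7,3)% 1/2 ok · (7,4)@ 0/3 unhappy · (7,5)% 1/3 ok · (7,6)@ 0/2 unhappy · (7,7)% 0/2 unhappy
Unsatisfied: (3,5), (4,2), (4,3), (4,6), (5,3), (7,4), (7,6), (7,7) — 8 in total.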